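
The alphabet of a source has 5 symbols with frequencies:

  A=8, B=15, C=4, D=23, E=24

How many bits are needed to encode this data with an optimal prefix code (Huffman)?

160

Greedily combine the two least-frequent nodes:
merge C(4) and A(8): 12
merge 12 and B(15): 27
merge D(23) and E(24): 47
merge 27 and 47: 74
Total encoded bits = sum of merged weights = 12 + 27 + 47 + 74 = 160.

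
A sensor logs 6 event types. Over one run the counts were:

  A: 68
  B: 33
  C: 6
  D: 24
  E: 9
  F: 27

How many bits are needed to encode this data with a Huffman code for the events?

380

Merge the two smallest weights repeatedly:
C(6) + E(9) → 15
15 + D(24) → 39
F(27) + B(33) → 60
39 + 60 → 99
A(68) + 99 → 167
Total encoded bits = sum of merged weights = 15 + 39 + 60 + 99 + 167 = 380.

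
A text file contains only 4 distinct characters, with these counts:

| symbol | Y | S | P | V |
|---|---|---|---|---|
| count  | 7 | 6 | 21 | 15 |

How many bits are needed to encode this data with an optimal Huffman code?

Merge the two smallest weights repeatedly:
combine S(6), Y(7) → 13
combine 13, V(15) → 28
combine P(21), 28 → 49
Total encoded bits = sum of merged weights = 13 + 28 + 49 = 90.

90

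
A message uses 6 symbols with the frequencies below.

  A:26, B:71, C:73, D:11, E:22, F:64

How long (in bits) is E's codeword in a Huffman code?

4

Huffman merges, smallest pair first:
combine D(11), E(22) → 33
combine A(26), 33 → 59
combine 59, F(64) → 123
combine B(71), C(73) → 144
combine 123, 144 → 267
E's leaf is at depth 4, giving a 4-bit codeword.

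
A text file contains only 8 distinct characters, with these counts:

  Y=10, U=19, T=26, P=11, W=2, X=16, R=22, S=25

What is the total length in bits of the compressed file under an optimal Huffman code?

Merge the two smallest weights repeatedly:
merge W(2) and Y(10): 12
merge P(11) and 12: 23
merge X(16) and U(19): 35
merge R(22) and 23: 45
merge S(25) and T(26): 51
merge 35 and 45: 80
merge 51 and 80: 131
The encoded length is the sum of every internal node's weight: 12 + 23 + 35 + 45 + 51 + 80 + 131 = 377 bits.

377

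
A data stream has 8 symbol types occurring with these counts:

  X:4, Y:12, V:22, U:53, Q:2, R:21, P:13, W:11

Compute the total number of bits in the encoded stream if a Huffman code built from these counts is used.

356

Build the Huffman tree bottom-up:
merge Q(2) and X(4): 6
merge 6 and W(11): 17
merge Y(12) and P(13): 25
merge 17 and R(21): 38
merge V(22) and 25: 47
merge 38 and 47: 85
merge U(53) and 85: 138
Total encoded bits = sum of merged weights = 6 + 17 + 25 + 38 + 47 + 85 + 138 = 356.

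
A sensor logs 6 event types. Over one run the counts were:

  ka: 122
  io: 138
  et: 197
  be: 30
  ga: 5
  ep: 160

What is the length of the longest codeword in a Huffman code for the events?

4

Merge the two lowest-weight nodes at each step:
combine ga(5), be(30) → 35
combine 35, ka(122) → 157
combine io(138), 157 → 295
combine ep(160), et(197) → 357
combine 295, 357 → 652
The first pair merged (ga, be) ends up deepest, at depth 4.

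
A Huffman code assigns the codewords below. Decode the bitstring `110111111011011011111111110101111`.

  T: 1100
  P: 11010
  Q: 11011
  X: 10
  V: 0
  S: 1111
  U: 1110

QSVQVSSPS

Read left to right; each codeword is recognised as soon as it completes (prefix code):
  11011→Q | 1111→S | 0→V | 11011→Q | 0→V | 1111→S | 1111→S | 11010→P | 1111→S
Decoded message: QSVQVSSPS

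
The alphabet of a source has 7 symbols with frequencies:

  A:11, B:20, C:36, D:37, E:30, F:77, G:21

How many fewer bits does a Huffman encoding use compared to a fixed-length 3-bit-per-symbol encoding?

83

Fixed-length: 3 bits × 232 symbols = 696 bits.
Huffman merges:
merge A(11) and B(20): 31
merge G(21) and E(30): 51
merge 31 and C(36): 67
merge D(37) and 51: 88
merge 67 and F(77): 144
merge 88 and 144: 232
Huffman total = 31 + 51 + 67 + 88 + 144 + 232 = 613 bits.
Saving = 696 − 613 = 83 bits.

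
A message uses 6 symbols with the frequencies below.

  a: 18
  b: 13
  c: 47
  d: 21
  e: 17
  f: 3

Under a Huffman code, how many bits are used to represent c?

Huffman merges, smallest pair first:
merge f(3) and b(13): 16
merge 16 and e(17): 33
merge a(18) and d(21): 39
merge 33 and 39: 72
merge c(47) and 72: 119
c is merged only at the final step, so code length = 1.

1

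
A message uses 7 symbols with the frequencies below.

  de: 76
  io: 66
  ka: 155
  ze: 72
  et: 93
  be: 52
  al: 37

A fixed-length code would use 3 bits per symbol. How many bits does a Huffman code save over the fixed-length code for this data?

159

Fixed-length: 3 bits × 551 symbols = 1653 bits.
Huffman merges:
al(37) + be(52) → 89
io(66) + ze(72) → 138
de(76) + 89 → 165
et(93) + 138 → 231
ka(155) + 165 → 320
231 + 320 → 551
Huffman total = 89 + 138 + 165 + 231 + 320 + 551 = 1494 bits.
Saving = 1653 − 1494 = 159 bits.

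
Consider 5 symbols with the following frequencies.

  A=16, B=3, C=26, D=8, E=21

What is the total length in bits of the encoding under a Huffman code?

Greedily combine the two least-frequent nodes:
merge B(3) and D(8): 11
merge 11 and A(16): 27
merge E(21) and C(26): 47
merge 27 and 47: 74
Total encoded bits = sum of merged weights = 11 + 27 + 47 + 74 = 159.

159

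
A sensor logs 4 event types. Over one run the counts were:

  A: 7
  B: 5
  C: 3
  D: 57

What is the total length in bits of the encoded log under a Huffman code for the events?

95

Build the Huffman tree bottom-up:
C(3) + B(5) → 8
A(7) + 8 → 15
15 + D(57) → 72
Each symbol's bit-cost is frequency × depth; summing gives 95 bits (equivalently 8 + 15 + 72).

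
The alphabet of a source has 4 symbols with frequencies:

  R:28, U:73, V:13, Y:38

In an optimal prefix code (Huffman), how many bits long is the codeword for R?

Repeatedly merge the two smallest:
V(13) + R(28) → 41
Y(38) + 41 → 79
U(73) + 79 → 152
The subtree containing R is merged 3 times, so code length = 3.

3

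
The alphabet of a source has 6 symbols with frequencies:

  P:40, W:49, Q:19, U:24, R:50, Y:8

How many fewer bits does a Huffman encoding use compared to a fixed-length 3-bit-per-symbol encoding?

112

Fixed-length: 3 bits × 190 symbols = 570 bits.
Huffman merges:
combine Y(8), Q(19) → 27
combine U(24), 27 → 51
combine P(40), W(49) → 89
combine R(50), 51 → 101
combine 89, 101 → 190
Huffman total = 27 + 51 + 89 + 101 + 190 = 458 bits.
Saving = 570 − 458 = 112 bits.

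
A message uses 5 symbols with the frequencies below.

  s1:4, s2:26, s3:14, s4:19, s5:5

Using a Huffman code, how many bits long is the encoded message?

142

Greedily combine the two least-frequent nodes:
combine s1(4), s5(5) → 9
combine 9, s3(14) → 23
combine s4(19), 23 → 42
combine s2(26), 42 → 68
Each symbol's bit-cost is frequency × depth; summing gives 142 bits (equivalently 9 + 23 + 42 + 68).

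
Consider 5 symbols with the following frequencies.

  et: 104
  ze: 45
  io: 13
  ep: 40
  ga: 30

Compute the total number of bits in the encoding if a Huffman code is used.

Build the Huffman tree bottom-up:
merge io(13) and ga(30): 43
merge ep(40) and 43: 83
merge ze(45) and 83: 128
merge et(104) and 128: 232
Each symbol's bit-cost is frequency × depth; summing gives 486 bits (equivalently 43 + 83 + 128 + 232).

486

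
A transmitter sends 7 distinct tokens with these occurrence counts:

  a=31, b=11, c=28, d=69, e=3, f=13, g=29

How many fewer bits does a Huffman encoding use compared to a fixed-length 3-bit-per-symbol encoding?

97

Fixed-length: 3 bits × 184 symbols = 552 bits.
Huffman merges:
merge e(3) and b(11): 14
merge f(13) and 14: 27
merge 27 and c(28): 55
merge g(29) and a(31): 60
merge 55 and 60: 115
merge d(69) and 115: 184
Huffman total = 14 + 27 + 55 + 60 + 115 + 184 = 455 bits.
Saving = 552 − 455 = 97 bits.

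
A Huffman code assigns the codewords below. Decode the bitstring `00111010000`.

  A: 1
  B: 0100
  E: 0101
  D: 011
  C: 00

CAAABC

Read left to right; each codeword is recognised as soon as it completes (prefix code):
  00→C | 1→A | 1→A | 1→A | 0100→B | 00→C
Decoded message: CAAABC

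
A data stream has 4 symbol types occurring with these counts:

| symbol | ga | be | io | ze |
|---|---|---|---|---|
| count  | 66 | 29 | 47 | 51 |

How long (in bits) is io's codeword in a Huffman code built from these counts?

Huffman merges, smallest pair first:
be(29) + io(47) → 76
ze(51) + ga(66) → 117
76 + 117 → 193
io sits 2 levels below the root, so its codeword is 2 bits.

2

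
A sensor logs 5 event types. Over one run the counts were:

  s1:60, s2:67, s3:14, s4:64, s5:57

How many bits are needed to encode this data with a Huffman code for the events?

Merge the two smallest weights repeatedly:
s3(14) + s5(57) → 71
s1(60) + s4(64) → 124
s2(67) + 71 → 138
124 + 138 → 262
Each symbol's bit-cost is frequency × depth; summing gives 595 bits (equivalently 71 + 124 + 138 + 262).

595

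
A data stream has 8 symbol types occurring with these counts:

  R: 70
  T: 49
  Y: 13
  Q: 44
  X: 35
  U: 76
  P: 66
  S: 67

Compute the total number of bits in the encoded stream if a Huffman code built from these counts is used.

Greedily combine the two least-frequent nodes:
merge Y(13) and X(35): 48
merge Q(44) and 48: 92
merge T(49) and P(66): 115
merge S(67) and R(70): 137
merge U(76) and 92: 168
merge 115 and 137: 252
merge 168 and 252: 420
Total encoded bits = sum of merged weights = 48 + 92 + 115 + 137 + 168 + 252 + 420 = 1232.

1232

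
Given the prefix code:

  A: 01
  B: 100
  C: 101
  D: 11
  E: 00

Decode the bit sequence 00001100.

Read left to right; each codeword is recognised as soon as it completes (prefix code):
  00→E | 00→E | 11→D | 00→E
Decoded message: EEDE

EEDE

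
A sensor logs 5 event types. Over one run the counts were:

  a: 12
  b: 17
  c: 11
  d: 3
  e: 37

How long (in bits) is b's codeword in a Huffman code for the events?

2

Huffman merges, smallest pair first:
merge d(3) and c(11): 14
merge a(12) and 14: 26
merge b(17) and 26: 43
merge e(37) and 43: 80
b's leaf is at depth 2, giving a 2-bit codeword.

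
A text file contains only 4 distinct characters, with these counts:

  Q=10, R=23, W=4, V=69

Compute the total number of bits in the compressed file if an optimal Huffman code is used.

157

Build the Huffman tree bottom-up:
merge W(4) and Q(10): 14
merge 14 and R(23): 37
merge 37 and V(69): 106
Each symbol's bit-cost is frequency × depth; summing gives 157 bits (equivalently 14 + 37 + 106).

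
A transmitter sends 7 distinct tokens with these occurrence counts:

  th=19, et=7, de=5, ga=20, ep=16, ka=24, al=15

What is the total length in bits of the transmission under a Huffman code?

Build the Huffman tree bottom-up:
merge de(5) and et(7): 12
merge 12 and al(15): 27
merge ep(16) and th(19): 35
merge ga(20) and ka(24): 44
merge 27 and 35: 62
merge 44 and 62: 106
The encoded length is the sum of every internal node's weight: 12 + 27 + 35 + 44 + 62 + 106 = 286 bits.

286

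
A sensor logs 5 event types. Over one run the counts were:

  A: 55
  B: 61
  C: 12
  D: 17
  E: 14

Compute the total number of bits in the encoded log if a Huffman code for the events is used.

326

Build the Huffman tree bottom-up:
C(12) + E(14) → 26
D(17) + 26 → 43
43 + A(55) → 98
B(61) + 98 → 159
The encoded length is the sum of every internal node's weight: 26 + 43 + 98 + 159 = 326 bits.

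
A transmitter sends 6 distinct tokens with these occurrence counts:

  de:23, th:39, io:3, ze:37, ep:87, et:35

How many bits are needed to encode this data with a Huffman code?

524

Build the Huffman tree bottom-up:
io(3) + de(23) → 26
26 + et(35) → 61
ze(37) + th(39) → 76
61 + 76 → 137
ep(87) + 137 → 224
Total encoded bits = sum of merged weights = 26 + 61 + 76 + 137 + 224 = 524.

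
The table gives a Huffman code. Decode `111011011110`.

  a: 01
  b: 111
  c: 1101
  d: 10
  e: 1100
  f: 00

badbd

Read left to right; each codeword is recognised as soon as it completes (prefix code):
  111→b | 01→a | 10→d | 111→b | 10→d
Decoded message: badbd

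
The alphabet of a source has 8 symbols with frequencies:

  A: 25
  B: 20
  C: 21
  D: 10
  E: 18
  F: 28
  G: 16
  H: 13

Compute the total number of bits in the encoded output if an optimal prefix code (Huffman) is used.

448

Greedily combine the two least-frequent nodes:
combine D(10), H(13) → 23
combine G(16), E(18) → 34
combine B(20), C(21) → 41
combine 23, A(25) → 48
combine F(28), 34 → 62
combine 41, 48 → 89
combine 62, 89 → 151
The encoded length is the sum of every internal node's weight: 23 + 34 + 41 + 48 + 62 + 89 + 151 = 448 bits.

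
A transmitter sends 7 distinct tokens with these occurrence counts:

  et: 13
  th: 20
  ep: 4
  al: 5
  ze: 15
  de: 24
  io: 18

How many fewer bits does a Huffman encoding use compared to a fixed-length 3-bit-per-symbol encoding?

35

Fixed-length: 3 bits × 99 symbols = 297 bits.
Huffman merges:
ep(4) + al(5) → 9
9 + et(13) → 22
ze(15) + io(18) → 33
th(20) + 22 → 42
de(24) + 33 → 57
42 + 57 → 99
Huffman total = 9 + 22 + 33 + 42 + 57 + 99 = 262 bits.
Saving = 297 − 262 = 35 bits.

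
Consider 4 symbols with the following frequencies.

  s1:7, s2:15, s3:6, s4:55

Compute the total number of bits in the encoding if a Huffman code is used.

124

Greedily combine the two least-frequent nodes:
s3(6) + s1(7) → 13
13 + s2(15) → 28
28 + s4(55) → 83
Total encoded bits = sum of merged weights = 13 + 28 + 83 = 124.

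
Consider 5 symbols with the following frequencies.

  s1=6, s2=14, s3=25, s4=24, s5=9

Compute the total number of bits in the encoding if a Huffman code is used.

Build the Huffman tree bottom-up:
merge s1(6) and s5(9): 15
merge s2(14) and 15: 29
merge s4(24) and s3(25): 49
merge 29 and 49: 78
The encoded length is the sum of every internal node's weight: 15 + 29 + 49 + 78 = 171 bits.

171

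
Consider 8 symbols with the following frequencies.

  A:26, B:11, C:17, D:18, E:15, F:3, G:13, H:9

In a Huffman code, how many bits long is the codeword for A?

2

Build the tree from the bottom:
combine F(3), H(9) → 12
combine B(11), 12 → 23
combine G(13), E(15) → 28
combine C(17), D(18) → 35
combine 23, A(26) → 49
combine 28, 35 → 63
combine 49, 63 → 112
A's leaf is at depth 2, giving a 2-bit codeword.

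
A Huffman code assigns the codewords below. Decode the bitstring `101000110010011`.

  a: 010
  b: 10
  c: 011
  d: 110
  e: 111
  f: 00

Read left to right; each codeword is recognised as soon as it completes (prefix code):
  10→b | 10→b | 00→f | 110→d | 010→a | 011→c
Decoded message: bbfdac

bbfdac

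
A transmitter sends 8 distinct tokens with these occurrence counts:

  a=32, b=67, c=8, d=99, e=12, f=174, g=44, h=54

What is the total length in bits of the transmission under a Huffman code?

1269

Merge the two smallest weights repeatedly:
merge c(8) and e(12): 20
merge 20 and a(32): 52
merge g(44) and 52: 96
merge h(54) and b(67): 121
merge 96 and d(99): 195
merge 121 and f(174): 295
merge 195 and 295: 490
Each symbol's bit-cost is frequency × depth; summing gives 1269 bits (equivalently 20 + 52 + 96 + 121 + 195 + 295 + 490).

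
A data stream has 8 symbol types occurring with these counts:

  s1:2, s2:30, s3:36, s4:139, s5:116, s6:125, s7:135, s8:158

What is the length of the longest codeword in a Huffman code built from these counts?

5

Merge the two lowest-weight nodes at each step:
s1(2) + s2(30) → 32
32 + s3(36) → 68
68 + s5(116) → 184
s6(125) + s7(135) → 260
s4(139) + s8(158) → 297
184 + 260 → 444
297 + 444 → 741
Maximum depth reached is 5.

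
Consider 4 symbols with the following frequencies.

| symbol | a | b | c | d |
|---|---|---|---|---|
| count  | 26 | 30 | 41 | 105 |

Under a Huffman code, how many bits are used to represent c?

2

Repeatedly merge the two smallest:
combine a(26), b(30) → 56
combine c(41), 56 → 97
combine 97, d(105) → 202
c's leaf is at depth 2, giving a 2-bit codeword.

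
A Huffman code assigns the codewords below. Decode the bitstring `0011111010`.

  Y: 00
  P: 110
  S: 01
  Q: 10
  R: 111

YRPQ

Read left to right; each codeword is recognised as soon as it completes (prefix code):
  00→Y | 111→R | 110→P | 10→Q
Decoded message: YRPQ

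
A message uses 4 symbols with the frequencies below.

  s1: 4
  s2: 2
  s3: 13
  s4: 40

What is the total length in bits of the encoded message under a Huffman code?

84

Greedily combine the two least-frequent nodes:
combine s2(2), s1(4) → 6
combine 6, s3(13) → 19
combine 19, s4(40) → 59
Each symbol's bit-cost is frequency × depth; summing gives 84 bits (equivalently 6 + 19 + 59).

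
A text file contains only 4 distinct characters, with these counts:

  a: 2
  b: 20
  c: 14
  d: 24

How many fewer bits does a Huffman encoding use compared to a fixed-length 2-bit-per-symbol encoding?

Fixed-length: 2 bits × 60 symbols = 120 bits.
Huffman merges:
merge a(2) and c(14): 16
merge 16 and b(20): 36
merge d(24) and 36: 60
Huffman total = 16 + 36 + 60 = 112 bits.
Saving = 120 − 112 = 8 bits.

8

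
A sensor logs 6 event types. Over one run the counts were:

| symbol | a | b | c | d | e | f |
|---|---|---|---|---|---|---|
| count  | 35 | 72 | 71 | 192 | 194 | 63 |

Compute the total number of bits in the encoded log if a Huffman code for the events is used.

Greedily combine the two least-frequent nodes:
a(35) + f(63) → 98
c(71) + b(72) → 143
98 + 143 → 241
d(192) + e(194) → 386
241 + 386 → 627
Each symbol's bit-cost is frequency × depth; summing gives 1495 bits (equivalently 98 + 143 + 241 + 386 + 627).

1495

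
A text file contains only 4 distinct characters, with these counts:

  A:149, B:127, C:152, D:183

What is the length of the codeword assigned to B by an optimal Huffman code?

2

Build the tree from the bottom:
combine B(127), A(149) → 276
combine C(152), D(183) → 335
combine 276, 335 → 611
B's leaf is at depth 2, giving a 2-bit codeword.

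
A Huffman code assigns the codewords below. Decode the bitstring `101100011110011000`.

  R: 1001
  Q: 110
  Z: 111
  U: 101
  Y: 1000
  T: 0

UYZRY

Read left to right; each codeword is recognised as soon as it completes (prefix code):
  101→U | 1000→Y | 111→Z | 1001→R | 1000→Y
Decoded message: UYZRY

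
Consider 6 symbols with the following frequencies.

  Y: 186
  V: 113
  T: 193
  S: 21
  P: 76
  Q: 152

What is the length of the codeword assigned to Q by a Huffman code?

Repeatedly merge the two smallest:
combine S(21), P(76) → 97
combine 97, V(113) → 210
combine Q(152), Y(186) → 338
combine T(193), 210 → 403
combine 338, 403 → 741
The subtree containing Q is merged 2 times, so code length = 2.

2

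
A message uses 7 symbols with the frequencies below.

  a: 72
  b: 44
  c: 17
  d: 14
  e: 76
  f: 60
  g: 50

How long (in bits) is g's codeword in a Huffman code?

Repeatedly merge the two smallest:
d(14) + c(17) → 31
31 + b(44) → 75
g(50) + f(60) → 110
a(72) + 75 → 147
e(76) + 110 → 186
147 + 186 → 333
The subtree containing g is merged 3 times, so code length = 3.

3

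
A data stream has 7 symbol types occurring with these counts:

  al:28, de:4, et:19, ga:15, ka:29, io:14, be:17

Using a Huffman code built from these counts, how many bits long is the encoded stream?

339

Greedily combine the two least-frequent nodes:
combine de(4), io(14) → 18
combine ga(15), be(17) → 32
combine 18, et(19) → 37
combine al(28), ka(29) → 57
combine 32, 37 → 69
combine 57, 69 → 126
Total encoded bits = sum of merged weights = 18 + 32 + 37 + 57 + 69 + 126 = 339.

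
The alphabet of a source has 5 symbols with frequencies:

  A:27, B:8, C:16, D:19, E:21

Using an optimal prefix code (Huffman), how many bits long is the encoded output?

Greedily combine the two least-frequent nodes:
combine B(8), C(16) → 24
combine D(19), E(21) → 40
combine 24, A(27) → 51
combine 40, 51 → 91
Each symbol's bit-cost is frequency × depth; summing gives 206 bits (equivalently 24 + 40 + 51 + 91).

206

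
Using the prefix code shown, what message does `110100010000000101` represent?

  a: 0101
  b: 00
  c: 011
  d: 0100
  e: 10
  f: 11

fddbba

Read left to right; each codeword is recognised as soon as it completes (prefix code):
  11→f | 0100→d | 0100→d | 00→b | 00→b | 0101→a
Decoded message: fddbba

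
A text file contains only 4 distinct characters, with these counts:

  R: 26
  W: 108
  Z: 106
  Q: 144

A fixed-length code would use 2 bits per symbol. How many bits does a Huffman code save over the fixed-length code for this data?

12

Fixed-length: 2 bits × 384 symbols = 768 bits.
Huffman merges:
combine R(26), Z(106) → 132
combine W(108), 132 → 240
combine Q(144), 240 → 384
Huffman total = 132 + 240 + 384 = 756 bits.
Saving = 768 − 756 = 12 bits.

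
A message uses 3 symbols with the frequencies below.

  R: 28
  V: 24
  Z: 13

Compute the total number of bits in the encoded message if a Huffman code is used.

Greedily combine the two least-frequent nodes:
Z(13) + V(24) → 37
R(28) + 37 → 65
Total encoded bits = sum of merged weights = 37 + 65 = 102.

102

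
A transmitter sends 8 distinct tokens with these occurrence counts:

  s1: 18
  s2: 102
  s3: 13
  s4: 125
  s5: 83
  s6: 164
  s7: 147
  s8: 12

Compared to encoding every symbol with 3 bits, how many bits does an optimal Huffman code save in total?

Fixed-length: 3 bits × 664 symbols = 1992 bits.
Huffman merges:
s8(12) + s3(13) → 25
s1(18) + 25 → 43
43 + s5(83) → 126
s2(102) + s4(125) → 227
126 + s7(147) → 273
s6(164) + 227 → 391
273 + 391 → 664
Huffman total = 25 + 43 + 126 + 227 + 273 + 391 + 664 = 1749 bits.
Saving = 1992 − 1749 = 243 bits.

243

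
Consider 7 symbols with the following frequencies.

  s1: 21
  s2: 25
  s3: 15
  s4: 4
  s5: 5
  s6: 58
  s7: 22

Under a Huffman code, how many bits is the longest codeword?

Merge the two lowest-weight nodes at each step:
merge s4(4) and s5(5): 9
merge 9 and s3(15): 24
merge s1(21) and s7(22): 43
merge 24 and s2(25): 49
merge 43 and 49: 92
merge s6(58) and 92: 150
The first pair merged (s4, s5) ends up deepest, at depth 5.

5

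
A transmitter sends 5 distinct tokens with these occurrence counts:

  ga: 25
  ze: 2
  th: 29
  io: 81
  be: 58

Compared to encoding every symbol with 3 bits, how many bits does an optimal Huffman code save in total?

Fixed-length: 3 bits × 195 symbols = 585 bits.
Huffman merges:
merge ze(2) and ga(25): 27
merge 27 and th(29): 56
merge 56 and be(58): 114
merge io(81) and 114: 195
Huffman total = 27 + 56 + 114 + 195 = 392 bits.
Saving = 585 − 392 = 193 bits.

193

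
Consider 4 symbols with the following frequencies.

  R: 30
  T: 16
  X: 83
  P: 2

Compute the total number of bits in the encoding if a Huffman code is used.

Greedily combine the two least-frequent nodes:
P(2) + T(16) → 18
18 + R(30) → 48
48 + X(83) → 131
The encoded length is the sum of every internal node's weight: 18 + 48 + 131 = 197 bits.

197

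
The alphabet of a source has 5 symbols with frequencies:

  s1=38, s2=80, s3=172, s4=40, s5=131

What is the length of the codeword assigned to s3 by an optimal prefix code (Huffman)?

Repeatedly merge the two smallest:
merge s1(38) and s4(40): 78
merge 78 and s2(80): 158
merge s5(131) and 158: 289
merge s3(172) and 289: 461
s3 is merged only at the final step, so code length = 1.

1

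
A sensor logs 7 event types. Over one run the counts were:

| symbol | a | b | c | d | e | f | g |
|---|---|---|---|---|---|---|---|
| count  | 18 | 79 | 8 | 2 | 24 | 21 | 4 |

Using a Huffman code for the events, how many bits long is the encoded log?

330

Greedily combine the two least-frequent nodes:
merge d(2) and g(4): 6
merge 6 and c(8): 14
merge 14 and a(18): 32
merge f(21) and e(24): 45
merge 32 and 45: 77
merge 77 and b(79): 156
Each symbol's bit-cost is frequency × depth; summing gives 330 bits (equivalently 6 + 14 + 32 + 45 + 77 + 156).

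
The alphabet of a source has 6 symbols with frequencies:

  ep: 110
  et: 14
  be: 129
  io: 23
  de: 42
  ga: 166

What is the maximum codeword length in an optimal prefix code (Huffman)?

Merge the two lowest-weight nodes at each step:
merge et(14) and io(23): 37
merge 37 and de(42): 79
merge 79 and ep(110): 189
merge be(129) and ga(166): 295
merge 189 and 295: 484
The rarest symbols sit at the bottom; the longest codeword is 4 bits.

4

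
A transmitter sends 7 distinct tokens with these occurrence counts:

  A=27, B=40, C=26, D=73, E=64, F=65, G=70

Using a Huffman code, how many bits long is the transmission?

Build the Huffman tree bottom-up:
C(26) + A(27) → 53
B(40) + 53 → 93
E(64) + F(65) → 129
G(70) + D(73) → 143
93 + 129 → 222
143 + 222 → 365
Each symbol's bit-cost is frequency × depth; summing gives 1005 bits (equivalently 53 + 93 + 129 + 143 + 222 + 365).

1005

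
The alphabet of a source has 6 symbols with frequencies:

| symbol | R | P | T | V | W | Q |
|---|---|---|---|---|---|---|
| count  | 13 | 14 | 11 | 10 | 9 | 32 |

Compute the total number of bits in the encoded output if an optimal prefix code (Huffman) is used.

221

Merge the two smallest weights repeatedly:
W(9) + V(10) → 19
T(11) + R(13) → 24
P(14) + 19 → 33
24 + Q(32) → 56
33 + 56 → 89
Total encoded bits = sum of merged weights = 19 + 24 + 33 + 56 + 89 = 221.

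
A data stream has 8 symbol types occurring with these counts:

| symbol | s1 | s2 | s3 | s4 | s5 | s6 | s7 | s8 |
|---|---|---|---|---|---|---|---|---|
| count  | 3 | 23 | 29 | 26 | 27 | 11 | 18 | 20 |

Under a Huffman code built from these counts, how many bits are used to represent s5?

Huffman merges, smallest pair first:
merge s1(3) and s6(11): 14
merge 14 and s7(18): 32
merge s8(20) and s2(23): 43
merge s4(26) and s5(27): 53
merge s3(29) and 32: 61
merge 43 and 53: 96
merge 61 and 96: 157
s5 sits 3 levels below the root, so its codeword is 3 bits.

3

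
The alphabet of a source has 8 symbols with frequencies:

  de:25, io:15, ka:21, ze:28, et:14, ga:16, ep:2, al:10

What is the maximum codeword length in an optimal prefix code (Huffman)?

Merge the two lowest-weight nodes at each step:
ep(2) + al(10) → 12
12 + et(14) → 26
io(15) + ga(16) → 31
ka(21) + de(25) → 46
26 + ze(28) → 54
31 + 46 → 77
54 + 77 → 131
The rarest symbols sit at the bottom; the longest codeword is 4 bits.

4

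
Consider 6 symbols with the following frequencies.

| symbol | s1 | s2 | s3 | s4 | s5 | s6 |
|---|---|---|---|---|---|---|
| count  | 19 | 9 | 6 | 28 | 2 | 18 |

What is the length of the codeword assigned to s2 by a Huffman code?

Huffman merges, smallest pair first:
s5(2) + s3(6) → 8
8 + s2(9) → 17
17 + s6(18) → 35
s1(19) + s4(28) → 47
35 + 47 → 82
s2's leaf is at depth 3, giving a 3-bit codeword.

3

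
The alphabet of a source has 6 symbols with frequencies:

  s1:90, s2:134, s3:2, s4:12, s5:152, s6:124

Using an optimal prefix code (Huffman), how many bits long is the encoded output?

1146

Merge the two smallest weights repeatedly:
s3(2) + s4(12) → 14
14 + s1(90) → 104
104 + s6(124) → 228
s2(134) + s5(152) → 286
228 + 286 → 514
The encoded length is the sum of every internal node's weight: 14 + 104 + 228 + 286 + 514 = 1146 bits.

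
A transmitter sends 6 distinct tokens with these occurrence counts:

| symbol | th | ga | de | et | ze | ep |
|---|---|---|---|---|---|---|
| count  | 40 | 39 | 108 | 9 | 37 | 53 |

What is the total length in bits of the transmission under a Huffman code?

688

Greedily combine the two least-frequent nodes:
et(9) + ze(37) → 46
ga(39) + th(40) → 79
46 + ep(53) → 99
79 + 99 → 178
de(108) + 178 → 286
Total encoded bits = sum of merged weights = 46 + 79 + 99 + 178 + 286 = 688.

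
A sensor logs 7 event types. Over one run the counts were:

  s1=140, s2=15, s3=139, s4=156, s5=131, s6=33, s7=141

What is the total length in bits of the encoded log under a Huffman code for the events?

2016

Build the Huffman tree bottom-up:
merge s2(15) and s6(33): 48
merge 48 and s5(131): 179
merge s3(139) and s1(140): 279
merge s7(141) and s4(156): 297
merge 179 and 279: 458
merge 297 and 458: 755
The encoded length is the sum of every internal node's weight: 48 + 179 + 279 + 297 + 458 + 755 = 2016 bits.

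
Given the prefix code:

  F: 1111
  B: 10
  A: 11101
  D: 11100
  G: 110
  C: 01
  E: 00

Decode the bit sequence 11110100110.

Read left to right; each codeword is recognised as soon as it completes (prefix code):
  1111→F | 01→C | 00→E | 110→G
Decoded message: FCEG

FCEG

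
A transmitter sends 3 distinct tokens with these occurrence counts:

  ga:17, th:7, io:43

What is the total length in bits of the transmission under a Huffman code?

91

Merge the two smallest weights repeatedly:
th(7) + ga(17) → 24
24 + io(43) → 67
Each symbol's bit-cost is frequency × depth; summing gives 91 bits (equivalently 24 + 67).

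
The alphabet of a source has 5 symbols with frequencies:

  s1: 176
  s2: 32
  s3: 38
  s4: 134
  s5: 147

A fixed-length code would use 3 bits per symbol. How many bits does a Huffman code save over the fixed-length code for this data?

457

Fixed-length: 3 bits × 527 symbols = 1581 bits.
Huffman merges:
combine s2(32), s3(38) → 70
combine 70, s4(134) → 204
combine s5(147), s1(176) → 323
combine 204, 323 → 527
Huffman total = 70 + 204 + 323 + 527 = 1124 bits.
Saving = 1581 − 1124 = 457 bits.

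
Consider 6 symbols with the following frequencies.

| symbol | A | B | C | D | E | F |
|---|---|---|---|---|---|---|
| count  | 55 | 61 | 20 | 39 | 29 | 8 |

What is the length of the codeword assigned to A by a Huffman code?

Repeatedly merge the two smallest:
combine F(8), C(20) → 28
combine 28, E(29) → 57
combine D(39), A(55) → 94
combine 57, B(61) → 118
combine 94, 118 → 212
A's leaf is at depth 2, giving a 2-bit codeword.

2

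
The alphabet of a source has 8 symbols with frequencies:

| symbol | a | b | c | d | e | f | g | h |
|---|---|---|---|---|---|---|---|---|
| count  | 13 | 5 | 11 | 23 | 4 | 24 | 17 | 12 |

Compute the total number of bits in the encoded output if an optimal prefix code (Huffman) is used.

309

Build the Huffman tree bottom-up:
combine e(4), b(5) → 9
combine 9, c(11) → 20
combine h(12), a(13) → 25
combine g(17), 20 → 37
combine d(23), f(24) → 47
combine 25, 37 → 62
combine 47, 62 → 109
The encoded length is the sum of every internal node's weight: 9 + 20 + 25 + 37 + 47 + 62 + 109 = 309 bits.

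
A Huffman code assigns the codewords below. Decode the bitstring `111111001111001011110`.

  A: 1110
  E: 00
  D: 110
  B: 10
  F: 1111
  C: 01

Read left to right; each codeword is recognised as soon as it completes (prefix code):
  1111→F | 110→D | 01→C | 1110→A | 01→C | 01→C | 1110→A
Decoded message: FDCACCA

FDCACCA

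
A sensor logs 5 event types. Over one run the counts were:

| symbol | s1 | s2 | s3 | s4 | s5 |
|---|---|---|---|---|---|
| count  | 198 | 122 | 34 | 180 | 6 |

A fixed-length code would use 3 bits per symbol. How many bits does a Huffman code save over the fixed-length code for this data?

Fixed-length: 3 bits × 540 symbols = 1620 bits.
Huffman merges:
merge s5(6) and s3(34): 40
merge 40 and s2(122): 162
merge 162 and s4(180): 342
merge s1(198) and 342: 540
Huffman total = 40 + 162 + 342 + 540 = 1084 bits.
Saving = 1620 − 1084 = 536 bits.

536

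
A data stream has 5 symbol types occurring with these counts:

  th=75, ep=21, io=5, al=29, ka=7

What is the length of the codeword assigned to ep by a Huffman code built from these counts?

3

Build the tree from the bottom:
combine io(5), ka(7) → 12
combine 12, ep(21) → 33
combine al(29), 33 → 62
combine 62, th(75) → 137
ep's leaf is at depth 3, giving a 3-bit codeword.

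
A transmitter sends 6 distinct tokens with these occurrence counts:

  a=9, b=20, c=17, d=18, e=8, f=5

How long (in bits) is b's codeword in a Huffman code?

2

Huffman merges, smallest pair first:
combine f(5), e(8) → 13
combine a(9), 13 → 22
combine c(17), d(18) → 35
combine b(20), 22 → 42
combine 35, 42 → 77
b's leaf is at depth 2, giving a 2-bit codeword.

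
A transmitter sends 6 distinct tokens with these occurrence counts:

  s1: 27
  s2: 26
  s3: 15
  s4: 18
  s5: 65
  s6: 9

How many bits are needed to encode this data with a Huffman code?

374

Merge the two smallest weights repeatedly:
merge s6(9) and s3(15): 24
merge s4(18) and 24: 42
merge s2(26) and s1(27): 53
merge 42 and 53: 95
merge s5(65) and 95: 160
Total encoded bits = sum of merged weights = 24 + 42 + 53 + 95 + 160 = 374.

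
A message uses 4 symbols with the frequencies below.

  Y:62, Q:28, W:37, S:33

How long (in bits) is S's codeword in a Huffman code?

Huffman merges, smallest pair first:
merge Q(28) and S(33): 61
merge W(37) and 61: 98
merge Y(62) and 98: 160
S's leaf is at depth 3, giving a 3-bit codeword.

3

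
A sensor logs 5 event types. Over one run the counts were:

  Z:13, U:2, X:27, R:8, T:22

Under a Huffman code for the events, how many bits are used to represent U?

Repeatedly merge the two smallest:
merge U(2) and R(8): 10
merge 10 and Z(13): 23
merge T(22) and 23: 45
merge X(27) and 45: 72
U's leaf is at depth 4, giving a 4-bit codeword.

4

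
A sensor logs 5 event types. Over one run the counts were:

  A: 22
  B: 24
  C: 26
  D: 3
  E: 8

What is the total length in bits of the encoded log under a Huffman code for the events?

177

Merge the two smallest weights repeatedly:
D(3) + E(8) → 11
11 + A(22) → 33
B(24) + C(26) → 50
33 + 50 → 83
The encoded length is the sum of every internal node's weight: 11 + 33 + 50 + 83 = 177 bits.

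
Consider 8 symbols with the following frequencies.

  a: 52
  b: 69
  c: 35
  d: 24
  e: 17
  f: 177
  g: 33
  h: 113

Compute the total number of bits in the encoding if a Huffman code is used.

Merge the two smallest weights repeatedly:
merge e(17) and d(24): 41
merge g(33) and c(35): 68
merge 41 and a(52): 93
merge 68 and b(69): 137
merge 93 and h(113): 206
merge 137 and f(177): 314
merge 206 and 314: 520
Each symbol's bit-cost is frequency × depth; summing gives 1379 bits (equivalently 41 + 68 + 93 + 137 + 206 + 314 + 520).

1379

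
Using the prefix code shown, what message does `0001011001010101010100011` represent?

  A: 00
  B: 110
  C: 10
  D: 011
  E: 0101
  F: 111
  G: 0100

AECEEEAD

Read left to right; each codeword is recognised as soon as it completes (prefix code):
  00→A | 0101→E | 10→C | 0101→E | 0101→E | 0101→E | 00→A | 011→D
Decoded message: AECEEEAD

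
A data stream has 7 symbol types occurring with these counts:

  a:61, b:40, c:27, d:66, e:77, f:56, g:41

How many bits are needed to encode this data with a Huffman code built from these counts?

1027

Build the Huffman tree bottom-up:
c(27) + b(40) → 67
g(41) + f(56) → 97
a(61) + d(66) → 127
67 + e(77) → 144
97 + 127 → 224
144 + 224 → 368
Each symbol's bit-cost is frequency × depth; summing gives 1027 bits (equivalently 67 + 97 + 127 + 144 + 224 + 368).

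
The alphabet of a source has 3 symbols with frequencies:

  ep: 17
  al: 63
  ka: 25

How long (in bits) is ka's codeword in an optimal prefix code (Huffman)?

2

Huffman merges, smallest pair first:
merge ep(17) and ka(25): 42
merge 42 and al(63): 105
The subtree containing ka is merged 2 times, so code length = 2.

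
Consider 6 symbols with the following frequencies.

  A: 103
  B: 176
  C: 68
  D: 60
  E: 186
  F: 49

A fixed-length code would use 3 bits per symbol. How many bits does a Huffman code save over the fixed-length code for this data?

Fixed-length: 3 bits × 642 symbols = 1926 bits.
Huffman merges:
combine F(49), D(60) → 109
combine C(68), A(103) → 171
combine 109, 171 → 280
combine B(176), E(186) → 362
combine 280, 362 → 642
Huffman total = 109 + 171 + 280 + 362 + 642 = 1564 bits.
Saving = 1926 − 1564 = 362 bits.

362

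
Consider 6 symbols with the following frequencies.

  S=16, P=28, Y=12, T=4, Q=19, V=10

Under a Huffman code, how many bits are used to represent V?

4

Repeatedly merge the two smallest:
merge T(4) and V(10): 14
merge Y(12) and 14: 26
merge S(16) and Q(19): 35
merge 26 and P(28): 54
merge 35 and 54: 89
V sits 4 levels below the root, so its codeword is 4 bits.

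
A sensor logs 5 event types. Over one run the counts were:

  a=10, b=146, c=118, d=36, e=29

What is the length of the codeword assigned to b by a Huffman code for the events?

1

Build the tree from the bottom:
merge a(10) and e(29): 39
merge d(36) and 39: 75
merge 75 and c(118): 193
merge b(146) and 193: 339
b is a child of the root — depth 1, so its codeword is a single bit.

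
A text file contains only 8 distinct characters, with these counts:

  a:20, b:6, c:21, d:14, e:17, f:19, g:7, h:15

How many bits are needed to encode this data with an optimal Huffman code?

349

Merge the two smallest weights repeatedly:
combine b(6), g(7) → 13
combine 13, d(14) → 27
combine h(15), e(17) → 32
combine f(19), a(20) → 39
combine c(21), 27 → 48
combine 32, 39 → 71
combine 48, 71 → 119
Each symbol's bit-cost is frequency × depth; summing gives 349 bits (equivalently 13 + 27 + 32 + 39 + 48 + 71 + 119).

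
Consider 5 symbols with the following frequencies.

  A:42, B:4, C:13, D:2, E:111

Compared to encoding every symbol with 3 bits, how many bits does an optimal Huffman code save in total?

Fixed-length: 3 bits × 172 symbols = 516 bits.
Huffman merges:
combine D(2), B(4) → 6
combine 6, C(13) → 19
combine 19, A(42) → 61
combine 61, E(111) → 172
Huffman total = 6 + 19 + 61 + 172 = 258 bits.
Saving = 516 − 258 = 258 bits.

258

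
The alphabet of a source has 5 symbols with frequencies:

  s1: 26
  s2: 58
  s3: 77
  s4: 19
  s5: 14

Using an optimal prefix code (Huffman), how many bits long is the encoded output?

Merge the two smallest weights repeatedly:
merge s5(14) and s4(19): 33
merge s1(26) and 33: 59
merge s2(58) and 59: 117
merge s3(77) and 117: 194
Total encoded bits = sum of merged weights = 33 + 59 + 117 + 194 = 403.

403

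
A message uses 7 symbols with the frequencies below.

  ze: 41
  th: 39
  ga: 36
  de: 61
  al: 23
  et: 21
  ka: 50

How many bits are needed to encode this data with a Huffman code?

746

Build the Huffman tree bottom-up:
combine et(21), al(23) → 44
combine ga(36), th(39) → 75
combine ze(41), 44 → 85
combine ka(50), de(61) → 111
combine 75, 85 → 160
combine 111, 160 → 271
The encoded length is the sum of every internal node's weight: 44 + 75 + 85 + 111 + 160 + 271 = 746 bits.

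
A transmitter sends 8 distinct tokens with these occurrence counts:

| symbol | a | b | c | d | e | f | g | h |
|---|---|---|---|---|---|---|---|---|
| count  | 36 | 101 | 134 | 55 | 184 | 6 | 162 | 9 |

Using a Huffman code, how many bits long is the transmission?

Build the Huffman tree bottom-up:
f(6) + h(9) → 15
15 + a(36) → 51
51 + d(55) → 106
b(101) + 106 → 207
c(134) + g(162) → 296
e(184) + 207 → 391
296 + 391 → 687
Total encoded bits = sum of merged weights = 15 + 51 + 106 + 207 + 296 + 391 + 687 = 1753.

1753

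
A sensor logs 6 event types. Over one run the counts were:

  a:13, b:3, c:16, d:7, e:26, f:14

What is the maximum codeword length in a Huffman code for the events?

Merge the two lowest-weight nodes at each step:
combine b(3), d(7) → 10
combine 10, a(13) → 23
combine f(14), c(16) → 30
combine 23, e(26) → 49
combine 30, 49 → 79
The rarest symbols sit at the bottom; the longest codeword is 4 bits.

4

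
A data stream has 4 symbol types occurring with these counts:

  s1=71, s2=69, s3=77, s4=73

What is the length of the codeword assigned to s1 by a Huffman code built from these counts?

2

Build the tree from the bottom:
combine s2(69), s1(71) → 140
combine s4(73), s3(77) → 150
combine 140, 150 → 290
s1 sits 2 levels below the root, so its codeword is 2 bits.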